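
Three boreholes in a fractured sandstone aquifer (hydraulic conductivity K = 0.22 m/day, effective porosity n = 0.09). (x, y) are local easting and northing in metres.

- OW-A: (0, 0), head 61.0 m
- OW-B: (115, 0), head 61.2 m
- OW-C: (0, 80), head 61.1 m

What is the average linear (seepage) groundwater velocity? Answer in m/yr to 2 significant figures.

1.9 m/yr

∂h/∂x = (61.2 − 61.0) / (115 − 0) = +0.001739
∂h/∂y = (61.1 − 61.0) / (80 − 0) = +0.001250
|∇h| = √(0.001739² + 0.001250²) = 0.002142
Seepage velocity v = K·i/n = 0.22 × 0.002142 / 0.09 = 0.005236 m/day = 1.912 m/yr.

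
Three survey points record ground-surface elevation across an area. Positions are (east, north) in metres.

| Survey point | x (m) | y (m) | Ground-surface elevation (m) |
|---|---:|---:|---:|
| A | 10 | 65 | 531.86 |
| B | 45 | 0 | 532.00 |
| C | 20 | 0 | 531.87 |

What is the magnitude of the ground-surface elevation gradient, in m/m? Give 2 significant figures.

Taking A as reference: B−A = (35, -65, +0.14); C−A = (10, -65, +0.01).
Solve a·Δx + b·Δy = Δz: det = 35·(-65) − 10·(-65) = -1625.
∂z/∂x = [(+0.14)·(-65) − (+0.01)·(-65)] / -1625 = +0.005200
∂z/∂y = [35·(+0.01) − 10·(+0.14)] / -1625 = +0.0006462
|∇f| = √(0.005200² + 0.0006462²) = 0.00524 m/m

0.0052 m/m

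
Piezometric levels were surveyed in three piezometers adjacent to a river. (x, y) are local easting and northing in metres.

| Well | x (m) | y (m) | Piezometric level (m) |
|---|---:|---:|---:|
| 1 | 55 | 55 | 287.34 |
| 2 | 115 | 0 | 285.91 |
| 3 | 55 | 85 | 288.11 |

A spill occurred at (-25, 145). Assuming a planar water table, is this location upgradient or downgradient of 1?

Taking 1 as reference: 2−1 = (60, -55, -1.43); 3−1 = (0, 30, +0.77).
Solve a·Δx + b·Δy = Δh: det = 60·30 − 0·(-55) = 1800.
∂h/∂x = [(-1.43)·30 − (+0.77)·(-55)] / 1800 = -0.0003056
∂h/∂y = [60·(+0.77) − 0·(-1.43)] / 1800 = +0.02567
Head at (-25, 145) = 287.34 + (-0.0003056)·(-80) + (+0.02567)·(90) = 289.67 m.
That is higher than the 287.34 m at 1, so the point is upgradient.

upgradient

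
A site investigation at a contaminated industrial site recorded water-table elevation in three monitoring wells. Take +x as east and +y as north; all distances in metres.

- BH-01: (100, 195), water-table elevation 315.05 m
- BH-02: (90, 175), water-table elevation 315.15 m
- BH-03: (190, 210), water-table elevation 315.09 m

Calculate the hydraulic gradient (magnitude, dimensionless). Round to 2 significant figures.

0.0059

Three-point gradient (reference BH-01): Δ to BH-02 = (-10, -20, +0.10), Δ to BH-03 = (90, 15, +0.04).
∂h/∂x = +0.001394, ∂h/∂y = -0.005697 (det = 1650).
|∇h| = √(0.001394² + -0.005697²) = 0.005865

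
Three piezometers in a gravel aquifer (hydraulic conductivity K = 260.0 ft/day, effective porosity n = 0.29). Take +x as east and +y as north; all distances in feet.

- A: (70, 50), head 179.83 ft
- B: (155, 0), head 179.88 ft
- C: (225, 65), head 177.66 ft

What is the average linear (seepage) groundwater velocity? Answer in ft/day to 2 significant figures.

Taking A as reference: B−A = (85, -50, +0.05); C−A = (155, 15, -2.17).
Determinant of the coordinate differences = 85·15 − 155·(-50) = 9025.
∂h/∂x = [(+0.05)·15 − (-2.17)·(-50)] / 9025 = -0.01194
∂h/∂y = [85·(-2.17) − 155·(+0.05)] / 9025 = -0.02130
|∇h| = √(-0.01194² + -0.02130²) = 0.02442
Seepage velocity v = K·i/n = 260.0 × 0.02442 / 0.29 = 21.89 ft/day.

22 ft/day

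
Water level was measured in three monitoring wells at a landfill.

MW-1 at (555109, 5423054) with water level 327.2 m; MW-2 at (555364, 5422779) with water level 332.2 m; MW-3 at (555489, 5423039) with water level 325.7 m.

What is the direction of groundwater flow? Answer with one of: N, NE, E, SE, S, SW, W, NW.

Differences from MW-1: to MW-2 (Δx, Δy, Δh) = (255, -275, +5.0); to MW-3 = (380, -15, -1.5).
Determinant of the coordinate differences = 255·(-15) − 380·(-275) = 100675.
∂h/∂x = [(+5.0)·(-15) − (-1.5)·(-275)] / 100675 = -0.004842
∂h/∂y = [255·(-1.5) − 380·(+5.0)] / 100675 = -0.02267
Flow = −∇h = (+0.004842 east, +0.02267 north), which points north.

N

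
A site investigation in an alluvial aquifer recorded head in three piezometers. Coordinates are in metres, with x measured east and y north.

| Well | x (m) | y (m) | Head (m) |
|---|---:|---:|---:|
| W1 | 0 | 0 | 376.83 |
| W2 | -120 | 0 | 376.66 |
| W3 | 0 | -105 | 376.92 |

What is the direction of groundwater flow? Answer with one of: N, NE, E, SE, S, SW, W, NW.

∂h/∂x = (376.66 − 376.83) / (-120 − 0) = +0.001417
∂h/∂y = (376.92 − 376.83) / (-105 − 0) = -0.0008571
Flow = −∇h = (-0.001417 east, +0.0008571 north), which points northwest.

NW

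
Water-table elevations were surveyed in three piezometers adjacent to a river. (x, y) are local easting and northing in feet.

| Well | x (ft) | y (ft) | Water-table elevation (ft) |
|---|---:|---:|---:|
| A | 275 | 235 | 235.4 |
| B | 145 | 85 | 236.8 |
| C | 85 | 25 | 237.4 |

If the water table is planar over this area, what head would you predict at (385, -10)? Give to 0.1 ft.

With h = a·x + b·y + c and A as origin, the differences give:
  (-130)·a + (-150)·b = +1.4
  (-190)·a + (-210)·b = +2.0
Eliminate b (×(-210) and ×(-150), subtract): -1200·a = 6.00 → a = ∂h/∂x = -0.005000
Back-substitute: b = ∂h/∂y = -0.005000.
h(385, -10) = 235.4 + (-0.005000)·(110) + (-0.005000)·(-245) = 235.4 -0.550 +1.225 = 236.075 ft.

236.1 ft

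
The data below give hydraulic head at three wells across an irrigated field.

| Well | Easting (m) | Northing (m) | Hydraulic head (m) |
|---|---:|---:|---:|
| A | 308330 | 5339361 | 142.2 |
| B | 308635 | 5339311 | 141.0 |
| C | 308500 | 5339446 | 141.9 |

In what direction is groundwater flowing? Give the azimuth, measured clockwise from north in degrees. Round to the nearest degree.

134°

Taking A as reference: B−A = (305, -50, -1.2); C−A = (170, 85, -0.3).
Solve a·Δx + b·Δy = Δh: det = 305·85 − 170·(-50) = 34425.
∂h/∂x = [(-1.2)·85 − (-0.3)·(-50)] / 34425 = -0.003399
∂h/∂y = [305·(-0.3) − 170·(-1.2)] / 34425 = +0.003268
Flow direction (−∇h) has components (+0.003399 E, -0.003268 N).
Azimuth = atan2(E, N) = atan2(+0.003399, -0.003268) = 133.9° ≈ 134°.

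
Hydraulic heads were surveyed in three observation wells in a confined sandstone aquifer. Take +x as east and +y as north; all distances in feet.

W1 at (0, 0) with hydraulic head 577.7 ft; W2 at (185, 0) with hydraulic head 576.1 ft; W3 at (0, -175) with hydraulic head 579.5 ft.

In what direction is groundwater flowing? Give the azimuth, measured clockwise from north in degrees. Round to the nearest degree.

040°

∂h/∂x = (576.1 − 577.7) / (185 − 0) = -0.008649
∂h/∂y = (579.5 − 577.7) / (-175 − 0) = -0.01029
Flow direction (−∇h) has components (+0.008649 E, +0.01029 N).
Azimuth = atan2(E, N) = atan2(+0.008649, +0.01029) = 40.1° ≈ 040°.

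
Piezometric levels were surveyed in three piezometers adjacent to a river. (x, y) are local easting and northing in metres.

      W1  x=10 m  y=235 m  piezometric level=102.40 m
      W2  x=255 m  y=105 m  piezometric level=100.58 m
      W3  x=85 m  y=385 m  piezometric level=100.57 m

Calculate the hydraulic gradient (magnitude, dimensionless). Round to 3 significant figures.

0.0129

With h = a·x + b·y + c and W1 as origin, the differences give:
  245·a + (-130)·b = -1.82
  75·a + 150·b = -1.83
Eliminate b (×150 and ×(-130), subtract): 46500·a = -510.900 → a = ∂h/∂x = -0.01099
Back-substitute: b = ∂h/∂y = -0.006706.
|∇h| = √(-0.01099² + -0.006706²) = 0.01287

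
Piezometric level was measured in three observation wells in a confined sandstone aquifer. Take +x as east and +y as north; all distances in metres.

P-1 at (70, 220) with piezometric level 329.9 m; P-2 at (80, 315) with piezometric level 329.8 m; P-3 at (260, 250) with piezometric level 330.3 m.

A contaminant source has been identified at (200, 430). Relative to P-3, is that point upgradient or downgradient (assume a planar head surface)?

Three-point gradient (reference P-1): Δ to P-2 = (10, 95, -0.1), Δ to P-3 = (190, 30, +0.4).
∂h/∂x = +0.002310, ∂h/∂y = -0.001296 (det = -17750).
Head at (200, 430) = 329.9 + (+0.002310)·(130) + (-0.001296)·(210) = 329.93 m.
That is lower than the 330.3 m at P-3, so the point is downgradient.

downgradient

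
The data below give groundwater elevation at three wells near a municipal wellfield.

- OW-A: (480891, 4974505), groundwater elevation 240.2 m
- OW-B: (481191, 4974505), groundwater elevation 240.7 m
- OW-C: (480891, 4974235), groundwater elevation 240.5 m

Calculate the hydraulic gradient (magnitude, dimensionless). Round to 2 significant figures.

∂h/∂x = (240.7 − 240.2) / (481191 − 480891) = +0.001667
∂h/∂y = (240.5 − 240.2) / (4974235 − 4974505) = -0.001111
|∇h| = √(0.001667² + -0.001111²) = 0.002003

0.0020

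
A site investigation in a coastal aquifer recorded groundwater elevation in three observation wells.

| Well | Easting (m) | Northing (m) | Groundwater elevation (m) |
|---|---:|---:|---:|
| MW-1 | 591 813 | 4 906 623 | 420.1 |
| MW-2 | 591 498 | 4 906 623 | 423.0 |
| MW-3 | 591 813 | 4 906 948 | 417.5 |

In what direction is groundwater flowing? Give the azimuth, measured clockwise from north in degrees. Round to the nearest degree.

049°

∂h/∂x = (423.0 − 420.1) / (591498 − 591813) = -0.009206
∂h/∂y = (417.5 − 420.1) / (4906948 − 4906623) = -0.008000
Flow direction (−∇h) has components (+0.009206 E, +0.008000 N).
Azimuth = atan2(E, N) = atan2(+0.009206, +0.008000) = 49.0° ≈ 049°.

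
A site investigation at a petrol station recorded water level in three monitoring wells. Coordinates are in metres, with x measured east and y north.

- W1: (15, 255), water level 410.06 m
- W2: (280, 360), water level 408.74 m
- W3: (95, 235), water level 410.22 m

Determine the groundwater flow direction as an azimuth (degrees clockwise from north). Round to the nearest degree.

Differences from W1: to W2 (Δx, Δy, Δh) = (265, 105, -1.32); to W3 = (80, -20, +0.16).
Determinant of the coordinate differences = 265·(-20) − 80·105 = -13700.
∂h/∂x = [(-1.32)·(-20) − (+0.16)·105] / -13700 = -0.0007007
∂h/∂y = [265·(+0.16) − 80·(-1.32)] / -13700 = -0.01080
Flow direction (−∇h) has components (+0.0007007 E, +0.01080 N).
Azimuth = atan2(E, N) = atan2(+0.0007007, +0.01080) = 3.7° ≈ 004°.

004°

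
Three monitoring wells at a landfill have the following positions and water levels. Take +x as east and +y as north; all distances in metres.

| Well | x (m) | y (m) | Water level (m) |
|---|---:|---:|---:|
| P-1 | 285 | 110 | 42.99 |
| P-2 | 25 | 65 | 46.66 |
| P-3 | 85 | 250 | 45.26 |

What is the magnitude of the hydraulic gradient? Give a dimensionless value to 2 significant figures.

0.014

Taking P-1 as reference: P-2−P-1 = (-260, -45, +3.67); P-3−P-1 = (-200, 140, +2.27).
Solve a·Δx + b·Δy = Δh: det = (-260)·140 − (-200)·(-45) = -45400.
∂h/∂x = [(+3.67)·140 − (+2.27)·(-45)] / -45400 = -0.01357
∂h/∂y = [(-260)·(+2.27) − (-200)·(+3.67)] / -45400 = -0.003167
|∇h| = √(-0.01357² + -0.003167²) = 0.01393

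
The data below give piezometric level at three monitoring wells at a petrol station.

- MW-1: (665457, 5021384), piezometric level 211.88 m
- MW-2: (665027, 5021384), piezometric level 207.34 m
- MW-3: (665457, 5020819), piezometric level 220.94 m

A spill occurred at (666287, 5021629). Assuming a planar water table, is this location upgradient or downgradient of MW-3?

∂h/∂x = (207.34 − 211.88) / (665027 − 665457) = +0.01056
∂h/∂y = (220.94 − 211.88) / (5020819 − 5021384) = -0.01604
Head at (666287, 5021629) = 211.88 + (+0.01056)·(830) + (-0.01604)·(245) = 216.71 m.
That is lower than the 220.94 m at MW-3, so the point is downgradient.

downgradient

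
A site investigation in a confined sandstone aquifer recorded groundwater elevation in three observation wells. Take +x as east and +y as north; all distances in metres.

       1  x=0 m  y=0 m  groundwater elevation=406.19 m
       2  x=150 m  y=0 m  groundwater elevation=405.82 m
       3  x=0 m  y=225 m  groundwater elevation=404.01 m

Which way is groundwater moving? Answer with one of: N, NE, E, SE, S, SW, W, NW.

N

∂h/∂x = (405.82 − 406.19) / (150 − 0) = -0.002467
∂h/∂y = (404.01 − 406.19) / (225 − 0) = -0.009689
Flow = −∇h = (+0.002467 east, +0.009689 north), which points north.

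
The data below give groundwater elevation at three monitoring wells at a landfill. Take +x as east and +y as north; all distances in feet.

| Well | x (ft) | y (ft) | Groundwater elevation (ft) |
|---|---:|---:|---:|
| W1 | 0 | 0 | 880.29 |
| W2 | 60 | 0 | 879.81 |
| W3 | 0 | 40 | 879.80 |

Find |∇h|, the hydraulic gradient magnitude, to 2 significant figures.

0.015

∂h/∂x = (879.81 − 880.29) / (60 − 0) = -0.008000
∂h/∂y = (879.80 − 880.29) / (40 − 0) = -0.01225
|∇h| = √(-0.008000² + -0.01225²) = 0.01463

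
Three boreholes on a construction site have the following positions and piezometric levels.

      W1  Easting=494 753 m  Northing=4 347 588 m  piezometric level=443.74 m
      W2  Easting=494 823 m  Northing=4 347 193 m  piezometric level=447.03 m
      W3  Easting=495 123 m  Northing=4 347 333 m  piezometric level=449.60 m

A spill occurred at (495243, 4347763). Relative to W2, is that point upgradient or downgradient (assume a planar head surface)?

upgradient

Differences from W1: to W2 (Δx, Δy, Δh) = (70, -395, +3.29); to W3 = (370, -255, +5.86).
Solve a·Δx + b·Δy = Δh: det = 70·(-255) − 370·(-395) = 128300.
∂h/∂x = [(+3.29)·(-255) − (+5.86)·(-395)] / 128300 = +0.01150
∂h/∂y = [70·(+5.86) − 370·(+3.29)] / 128300 = -0.006291
Head at (495243, 4347763) = 443.74 + (+0.01150)·(490) + (-0.006291)·(175) = 448.28 m.
That is higher than the 447.03 m at W2, so the point is upgradient.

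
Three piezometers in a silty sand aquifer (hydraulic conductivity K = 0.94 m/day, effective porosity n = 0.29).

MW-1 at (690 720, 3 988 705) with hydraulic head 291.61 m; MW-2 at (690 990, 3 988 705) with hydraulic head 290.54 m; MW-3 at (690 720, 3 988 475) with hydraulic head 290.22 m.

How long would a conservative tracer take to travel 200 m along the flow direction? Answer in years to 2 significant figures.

∂h/∂x = (290.54 − 291.61) / (690990 − 690720) = -0.003963
∂h/∂y = (290.22 − 291.61) / (3988475 − 3988705) = +0.006043
|∇h| = √(-0.003963² + 0.006043²) = 0.007227
Seepage velocity v = K·i/n = 0.94 × 0.007227 / 0.29 = 0.02343 m/day.
t = 200 / 0.02343 = 8536 days = 23.4 years.

23 years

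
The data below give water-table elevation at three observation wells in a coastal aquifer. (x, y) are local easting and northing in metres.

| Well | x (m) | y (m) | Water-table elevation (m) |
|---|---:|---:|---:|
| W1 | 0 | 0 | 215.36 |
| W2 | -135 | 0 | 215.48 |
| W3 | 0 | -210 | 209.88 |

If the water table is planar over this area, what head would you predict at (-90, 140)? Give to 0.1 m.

∂h/∂x = (215.48 − 215.36) / (-135 − 0) = -0.0008889
∂h/∂y = (209.88 − 215.36) / (-210 − 0) = +0.02610
h(-90, 140) = 215.36 + (-0.0008889)·(-90) + (+0.02610)·(140) = 215.36 +0.080 +3.653 = 219.093 m.

219.1 m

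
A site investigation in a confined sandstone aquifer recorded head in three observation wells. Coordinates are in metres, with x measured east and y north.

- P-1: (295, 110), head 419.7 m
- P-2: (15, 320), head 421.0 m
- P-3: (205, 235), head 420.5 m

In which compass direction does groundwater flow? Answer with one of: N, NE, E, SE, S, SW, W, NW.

S

Taking P-1 as reference: P-2−P-1 = (-280, 210, +1.3); P-3−P-1 = (-90, 125, +0.8).
Determinant of the coordinate differences = (-280)·125 − (-90)·210 = -16100.
∂h/∂x = [(+1.3)·125 − (+0.8)·210] / -16100 = +0.0003416
∂h/∂y = [(-280)·(+0.8) − (-90)·(+1.3)] / -16100 = +0.006646
Flow = −∇h = (-0.0003416 east, -0.006646 north), which points south.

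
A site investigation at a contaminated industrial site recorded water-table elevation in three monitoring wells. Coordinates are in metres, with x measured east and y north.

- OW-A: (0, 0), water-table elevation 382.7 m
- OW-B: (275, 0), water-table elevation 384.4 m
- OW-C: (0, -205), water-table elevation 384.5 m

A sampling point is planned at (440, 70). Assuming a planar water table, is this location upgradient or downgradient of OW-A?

upgradient

∂h/∂x = (384.4 − 382.7) / (275 − 0) = +0.006182
∂h/∂y = (384.5 − 382.7) / (-205 − 0) = -0.008780
Head at (440, 70) = 382.7 + (+0.006182)·(440) + (-0.008780)·(70) = 384.81 m.
That is higher than the 382.7 m at OW-A, so the point is upgradient.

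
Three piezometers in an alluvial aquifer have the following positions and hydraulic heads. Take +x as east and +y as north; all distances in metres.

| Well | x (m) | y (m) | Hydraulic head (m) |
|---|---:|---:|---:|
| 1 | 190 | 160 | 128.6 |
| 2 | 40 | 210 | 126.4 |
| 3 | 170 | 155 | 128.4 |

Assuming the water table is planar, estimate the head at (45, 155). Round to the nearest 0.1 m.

Three-point gradient (reference 1): Δ to 2 = (-150, 50, -2.2), Δ to 3 = (-20, -5, -0.2).
∂h/∂x = +0.01200, ∂h/∂y = -0.008000 (det = 1750).
h(45, 155) = 128.6 + (+0.01200)·(-145) + (-0.008000)·(-5) = 128.6 -1.740 +0.040 = 126.900 m.

126.9 m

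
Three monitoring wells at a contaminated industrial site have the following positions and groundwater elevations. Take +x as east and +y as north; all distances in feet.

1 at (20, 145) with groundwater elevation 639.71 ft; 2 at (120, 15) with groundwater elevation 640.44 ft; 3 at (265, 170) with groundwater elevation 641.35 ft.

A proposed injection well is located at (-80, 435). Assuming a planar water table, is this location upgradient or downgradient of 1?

Differences from 1: to 2 (Δx, Δy, Δh) = (100, -130, +0.73); to 3 = (245, 25, +1.64).
Determinant of the coordinate differences = 100·25 − 245·(-130) = 34350.
∂h/∂x = [(+0.73)·25 − (+1.64)·(-130)] / 34350 = +0.006738
∂h/∂y = [100·(+1.64) − 245·(+0.73)] / 34350 = -0.0004323
Head at (-80, 435) = 639.71 + (+0.006738)·(-100) + (-0.0004323)·(290) = 638.91 ft.
That is lower than the 639.71 ft at 1, so the point is downgradient.

downgradient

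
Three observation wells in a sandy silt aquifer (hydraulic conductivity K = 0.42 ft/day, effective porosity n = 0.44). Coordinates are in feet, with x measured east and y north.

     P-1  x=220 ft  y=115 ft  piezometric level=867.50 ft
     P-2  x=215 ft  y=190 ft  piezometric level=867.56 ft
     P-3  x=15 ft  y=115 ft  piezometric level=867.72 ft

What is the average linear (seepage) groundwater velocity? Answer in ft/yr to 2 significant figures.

0.45 ft/yr

Taking P-1 as reference: P-2−P-1 = (-5, 75, +0.06); P-3−P-1 = (-205, 0, +0.22).
Solve a·Δx + b·Δy = Δh: det = (-5)·0 − (-205)·75 = 15375.
∂h/∂x = [(+0.06)·0 − (+0.22)·75] / 15375 = -0.001073
∂h/∂y = [(-5)·(+0.22) − (-205)·(+0.06)] / 15375 = +0.0007285
|∇h| = √(-0.001073² + 0.0007285²) = 0.001297
Seepage velocity v = K·i/n = 0.42 × 0.001297 / 0.44 = 0.001238 ft/day = 0.4522 ft/yr.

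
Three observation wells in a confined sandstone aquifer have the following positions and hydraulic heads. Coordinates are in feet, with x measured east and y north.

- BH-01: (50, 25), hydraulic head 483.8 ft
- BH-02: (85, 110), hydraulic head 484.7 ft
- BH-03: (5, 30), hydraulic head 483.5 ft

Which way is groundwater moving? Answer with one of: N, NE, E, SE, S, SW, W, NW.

SW

Differences from BH-01: to BH-02 (Δx, Δy, Δh) = (35, 85, +0.9); to BH-03 = (-45, 5, -0.3).
Solve a·Δx + b·Δy = Δh: det = 35·5 − (-45)·85 = 4000.
∂h/∂x = [(+0.9)·5 − (-0.3)·85] / 4000 = +0.007500
∂h/∂y = [35·(-0.3) − (-45)·(+0.9)] / 4000 = +0.007500
Flow = −∇h = (-0.007500 east, -0.007500 north), which points southwest.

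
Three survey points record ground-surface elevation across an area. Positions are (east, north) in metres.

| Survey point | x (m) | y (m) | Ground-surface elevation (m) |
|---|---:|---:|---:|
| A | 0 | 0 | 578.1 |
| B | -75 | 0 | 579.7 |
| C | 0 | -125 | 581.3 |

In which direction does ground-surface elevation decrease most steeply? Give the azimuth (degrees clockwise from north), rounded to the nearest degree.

040°

∂z/∂x = (579.7 − 578.1) / (-75 − 0) = -0.02133
∂z/∂y = (581.3 − 578.1) / (-125 − 0) = -0.02560
Steepest decrease is along −∇f: components (+0.02133 E, +0.02560 N).
Azimuth = atan2(+0.02133, +0.02560) = 39.8° ≈ 040°.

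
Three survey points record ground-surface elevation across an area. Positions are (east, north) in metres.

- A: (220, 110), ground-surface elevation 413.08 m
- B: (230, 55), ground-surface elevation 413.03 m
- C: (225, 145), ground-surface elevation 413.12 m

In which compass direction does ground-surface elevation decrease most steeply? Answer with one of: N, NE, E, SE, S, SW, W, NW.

SW

Taking A as reference: B−A = (10, -55, -0.05); C−A = (5, 35, +0.04).
Solve a·Δx + b·Δy = Δz: det = 10·35 − 5·(-55) = 625.
∂z/∂x = [(-0.05)·35 − (+0.04)·(-55)] / 625 = +0.0007200
∂z/∂y = [10·(+0.04) − 5·(-0.05)] / 625 = +0.001040
Steepest decrease is along −∇f = (-0.0007200 E, -0.001040 N) → southwest.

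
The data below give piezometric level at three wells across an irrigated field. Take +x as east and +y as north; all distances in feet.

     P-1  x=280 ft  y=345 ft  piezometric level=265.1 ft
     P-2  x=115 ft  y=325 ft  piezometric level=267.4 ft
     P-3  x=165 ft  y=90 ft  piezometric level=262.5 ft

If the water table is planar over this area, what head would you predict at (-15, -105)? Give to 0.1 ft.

262.0 ft

Three-point gradient (reference P-1): Δ to P-2 = (-165, -20, +2.3), Δ to P-3 = (-115, -255, -2.6).
∂h/∂x = -0.01605, ∂h/∂y = +0.01744 (det = 39775).
h(-15, -105) = 265.1 + (-0.01605)·(-295) + (+0.01744)·(-450) = 265.1 +4.736 -7.846 = 261.990 ft.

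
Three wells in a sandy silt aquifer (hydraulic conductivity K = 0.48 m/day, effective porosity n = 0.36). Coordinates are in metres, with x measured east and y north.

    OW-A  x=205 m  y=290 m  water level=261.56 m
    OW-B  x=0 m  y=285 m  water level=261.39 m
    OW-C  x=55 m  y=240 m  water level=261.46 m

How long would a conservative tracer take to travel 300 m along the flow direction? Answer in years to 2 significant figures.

With h = a·x + b·y + c and OW-A as origin, the differences give:
  (-205)·a + (-5)·b = -0.17
  (-150)·a + (-50)·b = -0.10
Eliminate b (×(-50) and ×(-5), subtract): 9500·a = 8.000 → a = ∂h/∂x = +0.0008421
Back-substitute: b = ∂h/∂y = -0.0005263.
|∇h| = √(0.0008421² + -0.0005263²) = 0.000993
Seepage velocity v = K·i/n = 0.48 × 0.000993 / 0.36 = 0.001324 m/day.
t = 300 / 0.001324 = 2.266e+05 days = 620 years.

620 years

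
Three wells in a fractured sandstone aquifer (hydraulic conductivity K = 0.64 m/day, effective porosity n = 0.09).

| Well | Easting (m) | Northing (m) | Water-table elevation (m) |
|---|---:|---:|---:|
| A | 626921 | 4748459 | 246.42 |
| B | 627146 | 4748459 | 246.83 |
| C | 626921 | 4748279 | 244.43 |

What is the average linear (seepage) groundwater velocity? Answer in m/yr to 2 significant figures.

∂h/∂x = (246.83 − 246.42) / (627146 − 626921) = +0.001822
∂h/∂y = (244.43 − 246.42) / (4748279 − 4748459) = +0.01106
|∇h| = √(0.001822² + 0.01106²) = 0.01121
Seepage velocity v = K·i/n = 0.64 × 0.01121 / 0.09 = 0.07972 m/day = 29.12 m/yr.

29 m/yr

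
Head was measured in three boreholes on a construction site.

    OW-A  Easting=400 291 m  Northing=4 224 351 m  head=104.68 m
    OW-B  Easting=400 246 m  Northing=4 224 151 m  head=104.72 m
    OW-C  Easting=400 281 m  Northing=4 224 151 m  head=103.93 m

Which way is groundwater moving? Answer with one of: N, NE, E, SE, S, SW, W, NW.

With h = a·x + b·y + c and OW-A as origin, the differences give:
  (-45)·a + (-200)·b = +0.04
  (-10)·a + (-200)·b = -0.75
Eliminate b (×(-200) and ×(-200), subtract): 7000·a = -158.000 → a = ∂h/∂x = -0.02257
Back-substitute: b = ∂h/∂y = +0.004879.
Flow = −∇h = (+0.02257 east, -0.004879 north), which points east.

E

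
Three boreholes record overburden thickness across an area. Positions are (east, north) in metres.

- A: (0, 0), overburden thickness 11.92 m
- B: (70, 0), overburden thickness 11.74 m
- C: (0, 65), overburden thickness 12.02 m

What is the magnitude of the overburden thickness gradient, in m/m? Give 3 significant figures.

∂d/∂x = (11.74 − 11.92) / (70 − 0) = -0.002571
∂d/∂y = (12.02 − 11.92) / (65 − 0) = +0.001538
|∇f| = √(-0.002571² + 0.001538²) = 0.002996 m/m

0.00300 m/m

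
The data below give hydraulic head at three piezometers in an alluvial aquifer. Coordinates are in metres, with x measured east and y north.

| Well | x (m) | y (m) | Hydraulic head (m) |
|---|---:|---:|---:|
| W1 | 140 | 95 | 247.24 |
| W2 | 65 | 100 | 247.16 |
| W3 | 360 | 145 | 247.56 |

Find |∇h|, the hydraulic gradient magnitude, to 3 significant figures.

Taking W1 as reference: W2−W1 = (-75, 5, -0.08); W3−W1 = (220, 50, +0.32).
Determinant of the coordinate differences = (-75)·50 − 220·5 = -4850.
∂h/∂x = [(-0.08)·50 − (+0.32)·5] / -4850 = +0.001155
∂h/∂y = [(-75)·(+0.32) − 220·(-0.08)] / -4850 = +0.001320
|∇h| = √(0.001155² + 0.001320²) = 0.001754

0.00175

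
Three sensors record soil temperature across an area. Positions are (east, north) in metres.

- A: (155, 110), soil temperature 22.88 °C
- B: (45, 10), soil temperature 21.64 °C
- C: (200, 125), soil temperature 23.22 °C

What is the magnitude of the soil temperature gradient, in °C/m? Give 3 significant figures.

Taking A as reference: B−A = (-110, -100, -1.24); C−A = (45, 15, +0.34).
Determinant of the coordinate differences = (-110)·15 − 45·(-100) = 2850.
∂T/∂x = [(-1.24)·15 − (+0.34)·(-100)] / 2850 = +0.005404
∂T/∂y = [(-110)·(+0.34) − 45·(-1.24)] / 2850 = +0.006456
|∇f| = √(0.005404² + 0.006456²) = 0.008419 °C/m

0.00842 °C/m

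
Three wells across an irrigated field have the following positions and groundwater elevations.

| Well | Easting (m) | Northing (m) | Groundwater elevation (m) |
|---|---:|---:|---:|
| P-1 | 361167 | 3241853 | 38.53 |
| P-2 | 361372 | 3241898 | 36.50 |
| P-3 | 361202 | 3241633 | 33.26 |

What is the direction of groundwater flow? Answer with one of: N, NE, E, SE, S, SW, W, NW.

Taking P-1 as reference: P-2−P-1 = (205, 45, -2.03); P-3−P-1 = (35, -220, -5.27).
Solve a·Δx + b·Δy = Δh: det = 205·(-220) − 35·45 = -46675.
∂h/∂x = [(-2.03)·(-220) − (-5.27)·45] / -46675 = -0.01465
∂h/∂y = [205·(-5.27) − 35·(-2.03)] / -46675 = +0.02162
Flow = −∇h = (+0.01465 east, -0.02162 north), which points southeast.

SE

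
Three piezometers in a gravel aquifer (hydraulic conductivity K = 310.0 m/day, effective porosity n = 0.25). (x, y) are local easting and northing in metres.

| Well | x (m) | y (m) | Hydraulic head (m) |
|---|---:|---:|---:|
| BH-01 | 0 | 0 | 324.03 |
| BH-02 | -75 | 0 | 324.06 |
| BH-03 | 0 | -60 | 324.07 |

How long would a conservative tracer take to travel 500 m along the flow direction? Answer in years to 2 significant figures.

1.4 years

∂h/∂x = (324.06 − 324.03) / (-75 − 0) = -0.0004000
∂h/∂y = (324.07 − 324.03) / (-60 − 0) = -0.0006667
|∇h| = √(-0.0004000² + -0.0006667²) = 0.0007775
Seepage velocity v = K·i/n = 310.0 × 0.0007775 / 0.25 = 0.9641 m/day.
t = 500 / 0.9641 = 518.6 days = 1.42 years.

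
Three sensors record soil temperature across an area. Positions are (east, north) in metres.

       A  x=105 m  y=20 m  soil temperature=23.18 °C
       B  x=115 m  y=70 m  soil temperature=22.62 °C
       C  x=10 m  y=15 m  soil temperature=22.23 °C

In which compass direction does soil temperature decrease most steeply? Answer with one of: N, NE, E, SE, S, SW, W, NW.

NW

With T = a·x + b·y + c and A as origin, the differences give:
  10·a + 50·b = -0.56
  (-95)·a + (-5)·b = -0.95
Eliminate b (×(-5) and ×50, subtract): 4700·a = 50.300 → a = ∂T/∂x = +0.01070
Back-substitute: b = ∂T/∂y = -0.01334.
Steepest decrease is along −∇f = (-0.01070 E, +0.01334 N) → northwest.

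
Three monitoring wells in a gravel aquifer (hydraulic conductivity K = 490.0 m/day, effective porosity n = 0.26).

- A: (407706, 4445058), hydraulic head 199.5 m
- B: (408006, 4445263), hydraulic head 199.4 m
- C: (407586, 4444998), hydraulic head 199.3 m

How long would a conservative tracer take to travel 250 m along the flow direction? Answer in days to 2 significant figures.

10 days

Differences from A: to B (Δx, Δy, Δh) = (300, 205, -0.1); to C = (-120, -60, -0.2).
Solve a·Δx + b·Δy = Δh: det = 300·(-60) − (-120)·205 = 6600.
∂h/∂x = [(-0.1)·(-60) − (-0.2)·205] / 6600 = +0.007121
∂h/∂y = [300·(-0.2) − (-120)·(-0.1)] / 6600 = -0.01091
|∇h| = √(0.007121² + -0.01091²) = 0.01303
Seepage velocity v = K·i/n = 490.0 × 0.01303 / 0.26 = 24.56 m/day.
t = 250 / 24.56 = 10.18 days.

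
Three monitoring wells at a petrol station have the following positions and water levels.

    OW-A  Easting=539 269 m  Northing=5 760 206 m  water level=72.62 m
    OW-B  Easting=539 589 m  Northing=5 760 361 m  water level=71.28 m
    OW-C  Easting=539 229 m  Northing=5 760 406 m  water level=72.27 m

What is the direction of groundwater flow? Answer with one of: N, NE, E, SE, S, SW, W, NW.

Differences from OW-A: to OW-B (Δx, Δy, Δh) = (320, 155, -1.34); to OW-C = (-40, 200, -0.35).
Solve a·Δx + b·Δy = Δh: det = 320·200 − (-40)·155 = 70200.
∂h/∂x = [(-1.34)·200 − (-0.35)·155] / 70200 = -0.003045
∂h/∂y = [320·(-0.35) − (-40)·(-1.34)] / 70200 = -0.002359
Flow = −∇h = (+0.003045 east, +0.002359 north), which points northeast.

NE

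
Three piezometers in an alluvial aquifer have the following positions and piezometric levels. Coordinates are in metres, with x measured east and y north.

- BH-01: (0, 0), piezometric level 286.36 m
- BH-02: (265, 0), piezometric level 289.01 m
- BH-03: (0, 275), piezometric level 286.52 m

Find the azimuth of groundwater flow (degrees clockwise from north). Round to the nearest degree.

267°

∂h/∂x = (289.01 − 286.36) / (265 − 0) = +0.010000
∂h/∂y = (286.52 − 286.36) / (275 − 0) = +0.0005818
Flow direction (−∇h) has components (-0.010000 E, -0.0005818 N).
Azimuth = atan2(E, N) = atan2(-0.010000, -0.0005818) = 266.7° ≈ 267°.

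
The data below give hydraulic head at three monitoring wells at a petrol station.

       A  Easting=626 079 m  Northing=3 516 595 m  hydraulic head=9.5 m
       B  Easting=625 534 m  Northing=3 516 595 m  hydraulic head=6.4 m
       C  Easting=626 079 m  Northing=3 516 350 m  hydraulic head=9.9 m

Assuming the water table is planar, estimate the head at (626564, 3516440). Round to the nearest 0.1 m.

∂h/∂x = (6.4 − 9.5) / (625534 − 626079) = +0.005688
∂h/∂y = (9.9 − 9.5) / (3516350 − 3516595) = -0.001633
h(626564, 3516440) = 9.5 + (+0.005688)·(485) + (-0.001633)·(-155) = 9.5 +2.759 +0.253 = 12.512 m.

12.5 m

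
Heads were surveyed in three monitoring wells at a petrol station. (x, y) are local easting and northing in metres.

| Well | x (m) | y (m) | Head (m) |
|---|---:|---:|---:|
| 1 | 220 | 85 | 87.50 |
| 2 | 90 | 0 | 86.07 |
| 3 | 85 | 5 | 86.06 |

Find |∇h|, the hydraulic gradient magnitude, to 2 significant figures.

Taking 1 as reference: 2−1 = (-130, -85, -1.43); 3−1 = (-135, -80, -1.44).
Solve a·Δx + b·Δy = Δh: det = (-130)·(-80) − (-135)·(-85) = -1075.
∂h/∂x = [(-1.43)·(-80) − (-1.44)·(-85)] / -1075 = +0.007442
∂h/∂y = [(-130)·(-1.44) − (-135)·(-1.43)] / -1075 = +0.005442
|∇h| = √(0.007442² + 0.005442²) = 0.009219

0.0092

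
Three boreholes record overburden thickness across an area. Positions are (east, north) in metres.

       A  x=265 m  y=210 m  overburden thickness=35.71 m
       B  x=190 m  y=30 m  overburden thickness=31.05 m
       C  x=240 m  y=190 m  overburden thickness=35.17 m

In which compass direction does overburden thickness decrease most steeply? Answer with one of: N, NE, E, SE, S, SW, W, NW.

S

Taking A as reference: B−A = (-75, -180, -4.66); C−A = (-25, -20, -0.54).
Solve a·Δx + b·Δy = Δd: det = (-75)·(-20) − (-25)·(-180) = -3000.
∂d/∂x = [(-4.66)·(-20) − (-0.54)·(-180)] / -3000 = +0.001333
∂d/∂y = [(-75)·(-0.54) − (-25)·(-4.66)] / -3000 = +0.02533
Steepest decrease is along −∇f = (-0.001333 E, -0.02533 N) → south.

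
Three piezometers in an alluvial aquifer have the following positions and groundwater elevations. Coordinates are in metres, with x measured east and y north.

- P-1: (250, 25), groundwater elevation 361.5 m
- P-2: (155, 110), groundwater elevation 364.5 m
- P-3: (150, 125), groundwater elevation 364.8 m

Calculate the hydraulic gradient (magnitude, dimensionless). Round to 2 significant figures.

Differences from P-1: to P-2 (Δx, Δy, Δh) = (-95, 85, +3.0); to P-3 = (-100, 100, +3.3).
Determinant of the coordinate differences = (-95)·100 − (-100)·85 = -1000.
∂h/∂x = [(+3.0)·100 − (+3.3)·85] / -1000 = -0.01950
∂h/∂y = [(-95)·(+3.3) − (-100)·(+3.0)] / -1000 = +0.01350
|∇h| = √(-0.01950² + 0.01350²) = 0.02372

0.024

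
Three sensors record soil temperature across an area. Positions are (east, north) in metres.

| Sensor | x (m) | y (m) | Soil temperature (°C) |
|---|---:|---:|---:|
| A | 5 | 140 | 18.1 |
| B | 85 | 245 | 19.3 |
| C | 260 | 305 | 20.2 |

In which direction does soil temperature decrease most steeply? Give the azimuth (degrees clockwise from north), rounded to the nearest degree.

With T = a·x + b·y + c and A as origin, the differences give:
  80·a + 105·b = +1.2
  255·a + 165·b = +2.1
Eliminate b (×165 and ×105, subtract): -13575·a = -22.50 → a = ∂T/∂x = +0.001657
Back-substitute: b = ∂T/∂y = +0.01017.
Steepest decrease is along −∇f: components (-0.001657 E, -0.01017 N).
Azimuth = atan2(-0.001657, -0.01017) = 189.3° ≈ 189°.

189°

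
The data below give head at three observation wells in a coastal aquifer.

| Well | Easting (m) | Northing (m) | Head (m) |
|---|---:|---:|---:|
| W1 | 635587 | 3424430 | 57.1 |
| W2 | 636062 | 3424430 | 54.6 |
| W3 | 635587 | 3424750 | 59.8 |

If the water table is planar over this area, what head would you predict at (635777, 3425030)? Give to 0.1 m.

61.2 m

∂h/∂x = (54.6 − 57.1) / (636062 − 635587) = -0.005263
∂h/∂y = (59.8 − 57.1) / (3424750 − 3424430) = +0.008437
h(635777, 3425030) = 57.1 + (-0.005263)·(190) + (+0.008437)·(600) = 57.1 -1.000 +5.062 = 61.162 m.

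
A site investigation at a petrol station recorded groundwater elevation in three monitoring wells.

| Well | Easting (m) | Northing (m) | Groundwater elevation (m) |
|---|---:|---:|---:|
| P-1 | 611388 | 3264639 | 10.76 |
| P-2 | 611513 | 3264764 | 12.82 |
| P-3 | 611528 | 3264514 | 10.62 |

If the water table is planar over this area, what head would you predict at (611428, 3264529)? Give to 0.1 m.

Taking P-1 as reference: P-2−P-1 = (125, 125, +2.06); P-3−P-1 = (140, -125, -0.14).
Solve a·Δx + b·Δy = Δh: det = 125·(-125) − 140·125 = -33125.
∂h/∂x = [(+2.06)·(-125) − (-0.14)·125] / -33125 = +0.007245
∂h/∂y = [125·(-0.14) − 140·(+2.06)] / -33125 = +0.009235
h(611428, 3264529) = 10.76 + (+0.007245)·(40) + (+0.009235)·(-110) = 10.76 +0.290 -1.016 = 10.034 m.

10.0 m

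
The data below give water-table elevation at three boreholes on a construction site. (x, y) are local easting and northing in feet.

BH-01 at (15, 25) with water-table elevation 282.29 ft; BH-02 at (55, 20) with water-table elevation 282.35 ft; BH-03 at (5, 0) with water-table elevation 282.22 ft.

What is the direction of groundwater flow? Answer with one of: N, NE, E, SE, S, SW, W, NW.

With h = a·x + b·y + c and BH-01 as origin, the differences give:
  40·a + (-5)·b = +0.06
  (-10)·a + (-25)·b = -0.07
Eliminate b (×(-25) and ×(-5), subtract): -1050·a = -1.850 → a = ∂h/∂x = +0.001762
Back-substitute: b = ∂h/∂y = +0.002095.
Flow = −∇h = (-0.001762 east, -0.002095 north), which points southwest.

SW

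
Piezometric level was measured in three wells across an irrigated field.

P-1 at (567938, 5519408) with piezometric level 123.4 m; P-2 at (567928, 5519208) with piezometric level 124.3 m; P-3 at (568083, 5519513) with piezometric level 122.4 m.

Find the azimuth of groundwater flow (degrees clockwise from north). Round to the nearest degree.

With h = a·x + b·y + c and P-1 as origin, the differences give:
  (-10)·a + (-200)·b = +0.9
  145·a + 105·b = -1.0
Eliminate b (×105 and ×(-200), subtract): 27950·a = -105.50 → a = ∂h/∂x = -0.003775
Back-substitute: b = ∂h/∂y = -0.004311.
Flow direction (−∇h) has components (+0.003775 E, +0.004311 N).
Azimuth = atan2(E, N) = atan2(+0.003775, +0.004311) = 41.2° ≈ 041°.

041°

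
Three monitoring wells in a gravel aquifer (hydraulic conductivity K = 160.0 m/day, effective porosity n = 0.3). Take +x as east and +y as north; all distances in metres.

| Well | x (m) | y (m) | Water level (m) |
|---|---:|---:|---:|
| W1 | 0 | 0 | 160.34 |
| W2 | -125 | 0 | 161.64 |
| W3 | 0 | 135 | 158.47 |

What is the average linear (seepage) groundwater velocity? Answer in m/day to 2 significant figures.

9.2 m/day

∂h/∂x = (161.64 − 160.34) / (-125 − 0) = -0.01040
∂h/∂y = (158.47 − 160.34) / (135 − 0) = -0.01385
|∇h| = √(-0.01040² + -0.01385²) = 0.01732
Seepage velocity v = K·i/n = 160.0 × 0.01732 / 0.3 = 9.237 m/day.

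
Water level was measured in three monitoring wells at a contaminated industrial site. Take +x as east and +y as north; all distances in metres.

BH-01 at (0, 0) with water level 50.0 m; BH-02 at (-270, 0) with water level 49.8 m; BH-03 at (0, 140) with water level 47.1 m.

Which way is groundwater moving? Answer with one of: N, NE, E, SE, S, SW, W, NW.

∂h/∂x = (49.8 − 50.0) / (-270 − 0) = +0.0007407
∂h/∂y = (47.1 − 50.0) / (140 − 0) = -0.02071
Flow = −∇h = (-0.0007407 east, +0.02071 north), which points north.

N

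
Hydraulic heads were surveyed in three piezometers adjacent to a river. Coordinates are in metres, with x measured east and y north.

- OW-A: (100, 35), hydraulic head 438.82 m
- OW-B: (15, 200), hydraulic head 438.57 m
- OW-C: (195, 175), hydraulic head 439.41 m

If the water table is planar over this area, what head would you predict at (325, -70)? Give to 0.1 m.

Taking OW-A as reference: OW-B−OW-A = (-85, 165, -0.25); OW-C−OW-A = (95, 140, +0.59).
Solve a·Δx + b·Δy = Δh: det = (-85)·140 − 95·165 = -27575.
∂h/∂x = [(-0.25)·140 − (+0.59)·165] / -27575 = +0.004800
∂h/∂y = [(-85)·(+0.59) − 95·(-0.25)] / -27575 = +0.0009574
h(325, -70) = 438.82 + (+0.004800)·(225) + (+0.0009574)·(-105) = 438.82 +1.080 -0.101 = 439.799 m.

439.8 m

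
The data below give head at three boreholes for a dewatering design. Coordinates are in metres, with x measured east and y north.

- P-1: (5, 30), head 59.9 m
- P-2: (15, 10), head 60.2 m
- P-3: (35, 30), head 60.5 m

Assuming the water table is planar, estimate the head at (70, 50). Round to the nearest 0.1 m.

With h = a·x + b·y + c and P-1 as origin, the differences give:
  10·a + (-20)·b = +0.3
  30·a + 0·b = +0.6
Eliminate b (×0 and ×(-20), subtract): 600·a = 12.00 → a = ∂h/∂x = +0.02000
Back-substitute: b = ∂h/∂y = -0.005000.
h(70, 50) = 59.9 + (+0.02000)·(65) + (-0.005000)·(20) = 59.9 +1.300 -0.100 = 61.100 m.

61.1 m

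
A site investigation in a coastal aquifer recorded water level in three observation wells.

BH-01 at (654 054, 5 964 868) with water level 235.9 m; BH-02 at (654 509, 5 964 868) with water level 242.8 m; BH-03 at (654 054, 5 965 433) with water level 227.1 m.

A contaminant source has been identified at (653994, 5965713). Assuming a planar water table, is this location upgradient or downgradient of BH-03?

∂h/∂x = (242.8 − 235.9) / (654509 − 654054) = +0.01516
∂h/∂y = (227.1 − 235.9) / (5965433 − 5964868) = -0.01558
Head at (653994, 5965713) = 235.9 + (+0.01516)·(-60) + (-0.01558)·(845) = 221.83 m.
That is lower than the 227.1 m at BH-03, so the point is downgradient.

downgradient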